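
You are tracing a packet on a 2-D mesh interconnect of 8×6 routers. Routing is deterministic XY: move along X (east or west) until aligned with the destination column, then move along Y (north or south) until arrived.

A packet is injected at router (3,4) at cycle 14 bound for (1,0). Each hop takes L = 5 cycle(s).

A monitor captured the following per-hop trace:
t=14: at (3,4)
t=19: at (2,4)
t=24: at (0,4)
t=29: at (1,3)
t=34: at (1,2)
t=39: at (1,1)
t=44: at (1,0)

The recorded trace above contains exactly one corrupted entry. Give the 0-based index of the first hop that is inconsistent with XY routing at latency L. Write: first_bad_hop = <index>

hop 1: step (-1,+0), +5 cyc — ok
hop 2: step (-2,+0), +5 cyc — BAD: non-unit step

first_bad_hop = 2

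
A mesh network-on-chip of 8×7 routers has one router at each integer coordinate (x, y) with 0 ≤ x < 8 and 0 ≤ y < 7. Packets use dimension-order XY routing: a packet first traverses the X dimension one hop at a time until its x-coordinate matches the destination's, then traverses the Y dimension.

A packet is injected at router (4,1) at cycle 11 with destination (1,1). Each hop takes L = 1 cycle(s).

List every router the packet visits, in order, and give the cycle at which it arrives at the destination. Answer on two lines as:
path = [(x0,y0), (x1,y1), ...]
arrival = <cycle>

t=11: at (4,1)
t=12: at (3,1) after W
t=13: at (2,1) after W
t=14: at (1,1) after W

path = [(4,1), (3,1), (2,1), (1,1)]
arrival = 14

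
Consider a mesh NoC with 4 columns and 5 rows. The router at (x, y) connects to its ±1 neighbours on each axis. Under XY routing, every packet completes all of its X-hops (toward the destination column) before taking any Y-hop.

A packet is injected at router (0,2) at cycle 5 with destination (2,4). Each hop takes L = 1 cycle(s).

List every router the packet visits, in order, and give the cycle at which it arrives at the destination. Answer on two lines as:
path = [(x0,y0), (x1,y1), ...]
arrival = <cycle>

path = [(0,2), (1,2), (2,2), (2,3), (2,4)]
arrival = 9

#0 — 0,2 | c5
#1 — 1,2 | c6 | E
#2 — 2,2 | c7 | E
#3 — 2,3 | c8 | N
#4 — 2,4 | c9 | N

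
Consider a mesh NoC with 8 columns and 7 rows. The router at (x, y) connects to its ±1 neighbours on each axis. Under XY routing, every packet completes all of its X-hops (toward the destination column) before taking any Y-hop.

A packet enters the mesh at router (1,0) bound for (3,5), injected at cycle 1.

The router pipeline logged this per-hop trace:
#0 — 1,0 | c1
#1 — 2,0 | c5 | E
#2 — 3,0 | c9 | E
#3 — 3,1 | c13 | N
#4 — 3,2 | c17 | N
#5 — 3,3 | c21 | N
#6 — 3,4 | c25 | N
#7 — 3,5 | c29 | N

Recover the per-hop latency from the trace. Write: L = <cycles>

Between hops 0 and 1 the cycle counter advances 5 − 1 = 4.
Each hop adds L, hence L = 4.

L = 4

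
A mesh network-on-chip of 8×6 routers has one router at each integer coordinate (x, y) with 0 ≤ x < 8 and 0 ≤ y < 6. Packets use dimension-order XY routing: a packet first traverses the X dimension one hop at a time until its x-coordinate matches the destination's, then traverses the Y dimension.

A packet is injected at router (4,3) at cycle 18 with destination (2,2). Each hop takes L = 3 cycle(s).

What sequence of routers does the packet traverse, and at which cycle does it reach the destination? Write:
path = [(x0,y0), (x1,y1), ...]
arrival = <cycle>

path = [(4,3), (3,3), (2,3), (2,2)]
arrival = 27

hop 0: (4,3) @ cyc 18
hop 1: (3,3) @ cyc 21  [W]
hop 2: (2,3) @ cyc 24  [W]
hop 3: (2,2) @ cyc 27  [S]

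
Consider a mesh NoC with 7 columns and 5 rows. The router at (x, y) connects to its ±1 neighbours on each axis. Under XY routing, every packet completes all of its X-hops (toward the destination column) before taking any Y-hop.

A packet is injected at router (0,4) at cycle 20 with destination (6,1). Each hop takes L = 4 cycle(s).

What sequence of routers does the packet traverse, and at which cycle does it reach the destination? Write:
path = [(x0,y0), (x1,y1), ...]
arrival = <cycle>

path = [(0,4), (1,4), (2,4), (3,4), (4,4), (5,4), (6,4), (6,3), (6,2), (6,1)]
arrival = 56

#0 — 0,4 | c20
#1 — 1,4 | c24 | E
#2 — 2,4 | c28 | E
#3 — 3,4 | c32 | E
#4 — 4,4 | c36 | E
#5 — 5,4 | c40 | E
#6 — 6,4 | c44 | E
#7 — 6,3 | c48 | S
#8 — 6,2 | c52 | S
#9 — 6,1 | c56 | S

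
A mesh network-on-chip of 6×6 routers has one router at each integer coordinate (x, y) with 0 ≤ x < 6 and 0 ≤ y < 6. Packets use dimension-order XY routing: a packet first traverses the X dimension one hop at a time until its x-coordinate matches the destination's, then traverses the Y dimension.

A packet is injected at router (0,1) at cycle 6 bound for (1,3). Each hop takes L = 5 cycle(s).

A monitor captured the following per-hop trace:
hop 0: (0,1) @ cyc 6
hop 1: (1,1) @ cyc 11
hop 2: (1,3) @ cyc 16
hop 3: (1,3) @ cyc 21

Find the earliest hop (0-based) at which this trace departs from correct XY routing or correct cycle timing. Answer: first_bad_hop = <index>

check 1→ d=(1,0) cyc+5: ok
check 2→ d=(0,2) cyc+5: BAD: non-unit step

first_bad_hop = 2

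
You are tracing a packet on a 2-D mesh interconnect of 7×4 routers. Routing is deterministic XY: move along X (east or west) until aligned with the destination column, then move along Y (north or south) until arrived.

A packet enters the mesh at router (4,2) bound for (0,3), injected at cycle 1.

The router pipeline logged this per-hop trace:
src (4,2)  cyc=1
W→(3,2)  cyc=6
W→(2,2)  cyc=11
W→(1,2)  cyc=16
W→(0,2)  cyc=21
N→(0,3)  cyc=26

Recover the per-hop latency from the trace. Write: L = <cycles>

L = 5

From hop 0 (1) to hop 1 (6): +5 cycles.
That increment is L by definition: L = 5.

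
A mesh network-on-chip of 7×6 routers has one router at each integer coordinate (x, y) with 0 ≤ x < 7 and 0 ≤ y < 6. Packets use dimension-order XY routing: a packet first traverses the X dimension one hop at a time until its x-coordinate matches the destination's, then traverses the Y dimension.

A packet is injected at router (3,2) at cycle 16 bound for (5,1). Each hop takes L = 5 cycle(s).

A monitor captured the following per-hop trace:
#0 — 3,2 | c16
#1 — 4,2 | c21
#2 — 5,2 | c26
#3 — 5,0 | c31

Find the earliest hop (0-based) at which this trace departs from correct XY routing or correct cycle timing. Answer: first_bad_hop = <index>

hop 1: step (+1,+0), +5 cyc — ok
hop 2: step (+1,+0), +5 cyc — ok
hop 3: step (+0,-2), +5 cyc — BAD: non-unit step

first_bad_hop = 3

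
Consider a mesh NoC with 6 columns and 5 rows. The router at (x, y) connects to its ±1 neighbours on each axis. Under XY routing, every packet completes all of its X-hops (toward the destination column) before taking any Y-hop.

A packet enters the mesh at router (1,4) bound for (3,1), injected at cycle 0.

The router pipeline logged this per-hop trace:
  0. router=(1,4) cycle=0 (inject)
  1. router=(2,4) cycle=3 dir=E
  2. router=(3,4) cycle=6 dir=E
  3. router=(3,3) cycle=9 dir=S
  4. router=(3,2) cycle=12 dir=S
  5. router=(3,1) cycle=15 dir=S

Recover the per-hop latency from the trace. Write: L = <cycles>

Δcyc across hop 0→1: 3 − 0 = 3.
One hop costs L cycles, so L = 3.

L = 3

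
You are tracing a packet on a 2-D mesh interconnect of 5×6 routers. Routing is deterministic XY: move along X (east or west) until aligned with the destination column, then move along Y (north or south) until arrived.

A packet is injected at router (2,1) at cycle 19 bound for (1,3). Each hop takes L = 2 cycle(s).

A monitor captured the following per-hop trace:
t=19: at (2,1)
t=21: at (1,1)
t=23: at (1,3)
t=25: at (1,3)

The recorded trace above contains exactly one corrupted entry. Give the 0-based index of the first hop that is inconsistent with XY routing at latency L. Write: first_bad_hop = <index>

hop 1: step (-1,+0), +2 cyc — ok
hop 2: step (+0,+2), +2 cyc — BAD: non-unit step

first_bad_hop = 2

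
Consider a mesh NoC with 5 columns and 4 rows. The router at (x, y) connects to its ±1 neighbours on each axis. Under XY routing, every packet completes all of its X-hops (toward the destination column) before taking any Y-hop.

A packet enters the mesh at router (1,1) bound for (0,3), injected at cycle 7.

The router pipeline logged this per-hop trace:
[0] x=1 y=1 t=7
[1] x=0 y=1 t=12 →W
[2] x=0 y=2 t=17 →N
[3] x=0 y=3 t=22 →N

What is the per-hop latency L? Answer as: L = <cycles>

From hop 0 (7) to hop 1 (12): +5 cycles.
One hop costs L cycles, so L = 5.

L = 5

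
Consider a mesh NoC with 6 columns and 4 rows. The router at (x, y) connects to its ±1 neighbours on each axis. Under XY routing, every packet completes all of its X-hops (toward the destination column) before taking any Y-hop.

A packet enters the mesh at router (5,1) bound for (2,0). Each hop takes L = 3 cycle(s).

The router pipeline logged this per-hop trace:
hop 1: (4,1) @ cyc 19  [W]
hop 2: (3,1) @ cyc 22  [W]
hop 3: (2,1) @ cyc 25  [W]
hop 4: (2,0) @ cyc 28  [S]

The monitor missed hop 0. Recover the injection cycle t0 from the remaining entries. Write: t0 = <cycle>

The first recorded entry is hop 1 at cycle 19.
Therefore t0 = 19 − L = 16.

t0 = 16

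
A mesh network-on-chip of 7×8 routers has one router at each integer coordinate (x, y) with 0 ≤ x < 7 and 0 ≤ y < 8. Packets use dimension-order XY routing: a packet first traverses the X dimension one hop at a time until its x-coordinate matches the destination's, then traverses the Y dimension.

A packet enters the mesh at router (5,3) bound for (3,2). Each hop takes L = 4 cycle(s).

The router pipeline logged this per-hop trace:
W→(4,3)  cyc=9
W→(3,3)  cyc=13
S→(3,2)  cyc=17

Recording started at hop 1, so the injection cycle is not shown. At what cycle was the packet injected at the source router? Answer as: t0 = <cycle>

t0 = 5

cyc[1] = 9 and cyc[k] = t0 + k·L for every k.
Subtract one hop: t0 = 9 − 4 = 5.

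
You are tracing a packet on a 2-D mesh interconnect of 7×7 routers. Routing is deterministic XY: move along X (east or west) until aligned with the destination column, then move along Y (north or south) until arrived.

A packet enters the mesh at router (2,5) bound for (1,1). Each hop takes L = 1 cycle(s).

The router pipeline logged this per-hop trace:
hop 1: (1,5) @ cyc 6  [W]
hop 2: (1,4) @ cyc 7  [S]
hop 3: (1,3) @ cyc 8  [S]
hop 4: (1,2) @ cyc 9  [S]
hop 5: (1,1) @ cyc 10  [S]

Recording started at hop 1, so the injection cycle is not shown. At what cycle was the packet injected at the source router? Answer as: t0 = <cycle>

t0 = 5

The first recorded entry is hop 1 at cycle 6.
Subtract one hop: t0 = 6 − 1 = 5.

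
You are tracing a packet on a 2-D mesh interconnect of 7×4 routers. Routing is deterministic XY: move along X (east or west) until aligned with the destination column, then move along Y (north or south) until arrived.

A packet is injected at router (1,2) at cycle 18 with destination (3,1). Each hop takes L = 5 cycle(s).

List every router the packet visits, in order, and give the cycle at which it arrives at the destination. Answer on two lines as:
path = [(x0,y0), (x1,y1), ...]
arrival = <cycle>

  0. router=(1,2) cycle=18 (inject)
  1. router=(2,2) cycle=23 dir=E
  2. router=(3,2) cycle=28 dir=E
  3. router=(3,1) cycle=33 dir=S

path = [(1,2), (2,2), (3,2), (3,1)]
arrival = 33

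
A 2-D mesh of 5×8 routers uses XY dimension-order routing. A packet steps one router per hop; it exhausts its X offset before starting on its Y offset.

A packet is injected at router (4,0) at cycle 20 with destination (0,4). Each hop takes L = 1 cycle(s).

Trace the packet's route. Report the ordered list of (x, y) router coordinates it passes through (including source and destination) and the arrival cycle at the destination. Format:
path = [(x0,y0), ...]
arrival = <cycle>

src (4,0)  cyc=20
W→(3,0)  cyc=21
W→(2,0)  cyc=22
W→(1,0)  cyc=23
W→(0,0)  cyc=24
N→(0,1)  cyc=25
N→(0,2)  cyc=26
N→(0,3)  cyc=27
N→(0,4)  cyc=28

path = [(4,0), (3,0), (2,0), (1,0), (0,0), (0,1), (0,2), (0,3), (0,4)]
arrival = 28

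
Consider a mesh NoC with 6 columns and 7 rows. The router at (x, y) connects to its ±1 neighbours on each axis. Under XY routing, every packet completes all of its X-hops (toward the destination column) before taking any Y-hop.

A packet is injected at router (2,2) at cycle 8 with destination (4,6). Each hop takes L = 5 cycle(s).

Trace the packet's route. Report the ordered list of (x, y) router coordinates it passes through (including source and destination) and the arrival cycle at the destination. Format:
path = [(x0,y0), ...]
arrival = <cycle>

t=8: at (2,2)
t=13: at (3,2) after E
t=18: at (4,2) after E
t=23: at (4,3) after N
t=28: at (4,4) after N
t=33: at (4,5) after N
t=38: at (4,6) after N

path = [(2,2), (3,2), (4,2), (4,3), (4,4), (4,5), (4,6)]
arrival = 38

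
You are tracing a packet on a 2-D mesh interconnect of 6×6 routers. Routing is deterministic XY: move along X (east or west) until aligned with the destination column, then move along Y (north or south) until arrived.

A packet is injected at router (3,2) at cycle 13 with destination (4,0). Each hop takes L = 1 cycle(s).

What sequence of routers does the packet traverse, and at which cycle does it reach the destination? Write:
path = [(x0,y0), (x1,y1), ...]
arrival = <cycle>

#0 — 3,2 | c13
#1 — 4,2 | c14 | E
#2 — 4,1 | c15 | S
#3 — 4,0 | c16 | S

path = [(3,2), (4,2), (4,1), (4,0)]
arrival = 16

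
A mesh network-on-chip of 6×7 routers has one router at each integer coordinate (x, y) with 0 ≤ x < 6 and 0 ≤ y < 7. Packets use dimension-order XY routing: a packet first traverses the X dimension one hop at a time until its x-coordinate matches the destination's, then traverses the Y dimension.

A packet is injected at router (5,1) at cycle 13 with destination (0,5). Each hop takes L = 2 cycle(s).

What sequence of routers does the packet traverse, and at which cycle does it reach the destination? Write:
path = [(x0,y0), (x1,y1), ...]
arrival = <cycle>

  0. router=(5,1) cycle=13 (inject)
  1. router=(4,1) cycle=15 dir=W
  2. router=(3,1) cycle=17 dir=W
  3. router=(2,1) cycle=19 dir=W
  4. router=(1,1) cycle=21 dir=W
  5. router=(0,1) cycle=23 dir=W
  6. router=(0,2) cycle=25 dir=N
  7. router=(0,3) cycle=27 dir=N
  8. router=(0,4) cycle=29 dir=N
  9. router=(0,5) cycle=31 dir=N

path = [(5,1), (4,1), (3,1), (2,1), (1,1), (0,1), (0,2), (0,3), (0,4), (0,5)]
arrival = 31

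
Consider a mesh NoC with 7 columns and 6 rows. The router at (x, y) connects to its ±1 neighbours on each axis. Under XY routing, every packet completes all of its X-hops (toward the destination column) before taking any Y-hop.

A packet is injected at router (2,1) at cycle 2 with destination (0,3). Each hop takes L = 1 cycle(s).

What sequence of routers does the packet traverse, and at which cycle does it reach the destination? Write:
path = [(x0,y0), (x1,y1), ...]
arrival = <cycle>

#0 — 2,1 | c2
#1 — 1,1 | c3 | W
#2 — 0,1 | c4 | W
#3 — 0,2 | c5 | N
#4 — 0,3 | c6 | N

path = [(2,1), (1,1), (0,1), (0,2), (0,3)]
arrival = 6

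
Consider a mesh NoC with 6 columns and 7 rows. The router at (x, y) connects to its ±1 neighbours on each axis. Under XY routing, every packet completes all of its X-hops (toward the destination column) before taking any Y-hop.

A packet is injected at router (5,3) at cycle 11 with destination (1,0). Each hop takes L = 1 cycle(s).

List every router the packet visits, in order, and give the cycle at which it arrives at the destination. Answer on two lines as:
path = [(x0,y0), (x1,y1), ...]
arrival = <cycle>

src (5,3)  cyc=11
W→(4,3)  cyc=12
W→(3,3)  cyc=13
W→(2,3)  cyc=14
W→(1,3)  cyc=15
S→(1,2)  cyc=16
S→(1,1)  cyc=17
S→(1,0)  cyc=18

path = [(5,3), (4,3), (3,3), (2,3), (1,3), (1,2), (1,1), (1,0)]
arrival = 18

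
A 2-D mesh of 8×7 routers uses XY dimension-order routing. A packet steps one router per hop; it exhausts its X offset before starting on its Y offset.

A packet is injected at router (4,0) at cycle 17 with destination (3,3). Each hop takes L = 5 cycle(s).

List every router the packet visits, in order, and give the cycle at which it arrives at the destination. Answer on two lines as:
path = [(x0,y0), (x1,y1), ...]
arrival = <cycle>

#0 — 4,0 | c17
#1 — 3,0 | c22 | W
#2 — 3,1 | c27 | N
#3 — 3,2 | c32 | N
#4 — 3,3 | c37 | N

path = [(4,0), (3,0), (3,1), (3,2), (3,3)]
arrival = 37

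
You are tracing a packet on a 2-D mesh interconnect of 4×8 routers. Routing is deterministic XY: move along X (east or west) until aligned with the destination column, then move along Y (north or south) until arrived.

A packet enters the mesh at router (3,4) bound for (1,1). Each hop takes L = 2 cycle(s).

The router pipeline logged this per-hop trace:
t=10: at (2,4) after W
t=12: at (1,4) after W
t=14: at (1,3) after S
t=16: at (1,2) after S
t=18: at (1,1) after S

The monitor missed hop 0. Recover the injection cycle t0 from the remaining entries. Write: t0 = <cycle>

t0 = 8

The first recorded entry is hop 1 at cycle 10.
t0 = cyc[1] − L = 10 − 2 = 8.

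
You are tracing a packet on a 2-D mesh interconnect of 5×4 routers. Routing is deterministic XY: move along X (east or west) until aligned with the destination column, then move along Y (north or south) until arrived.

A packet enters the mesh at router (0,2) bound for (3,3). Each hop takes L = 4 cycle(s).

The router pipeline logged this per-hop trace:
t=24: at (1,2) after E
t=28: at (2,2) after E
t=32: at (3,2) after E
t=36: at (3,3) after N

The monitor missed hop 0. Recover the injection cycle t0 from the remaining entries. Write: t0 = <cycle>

t0 = 20

The first recorded entry is hop 1 at cycle 24.
Therefore t0 = 24 − L = 20.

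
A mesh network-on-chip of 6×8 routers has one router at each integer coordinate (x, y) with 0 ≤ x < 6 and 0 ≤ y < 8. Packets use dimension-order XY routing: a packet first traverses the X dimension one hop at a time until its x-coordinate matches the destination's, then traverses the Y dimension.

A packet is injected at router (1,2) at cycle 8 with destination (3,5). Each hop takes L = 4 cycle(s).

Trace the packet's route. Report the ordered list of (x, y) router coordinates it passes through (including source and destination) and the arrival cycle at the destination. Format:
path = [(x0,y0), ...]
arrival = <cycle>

t=8: at (1,2)
t=12: at (2,2) after E
t=16: at (3,2) after E
t=20: at (3,3) after N
t=24: at (3,4) after N
t=28: at (3,5) after N

path = [(1,2), (2,2), (3,2), (3,3), (3,4), (3,5)]
arrival = 28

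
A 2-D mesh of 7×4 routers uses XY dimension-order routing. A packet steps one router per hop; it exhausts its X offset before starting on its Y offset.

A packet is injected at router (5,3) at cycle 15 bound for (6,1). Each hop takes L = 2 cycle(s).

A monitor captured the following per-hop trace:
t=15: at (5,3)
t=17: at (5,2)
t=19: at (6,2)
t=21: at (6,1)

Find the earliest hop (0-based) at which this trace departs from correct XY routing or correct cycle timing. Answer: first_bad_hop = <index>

first_bad_hop = 1

hop 1: step (+0,-1), +2 cyc — BAD: Y-move but x=5≠6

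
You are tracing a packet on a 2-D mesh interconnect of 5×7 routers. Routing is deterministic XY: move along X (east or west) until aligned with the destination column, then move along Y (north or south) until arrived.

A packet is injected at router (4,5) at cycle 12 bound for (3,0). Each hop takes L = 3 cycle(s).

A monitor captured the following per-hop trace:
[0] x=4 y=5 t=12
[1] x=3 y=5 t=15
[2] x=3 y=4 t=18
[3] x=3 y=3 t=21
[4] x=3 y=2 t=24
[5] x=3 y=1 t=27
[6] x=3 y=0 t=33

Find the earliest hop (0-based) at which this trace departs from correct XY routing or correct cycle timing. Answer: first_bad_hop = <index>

first_bad_hop = 6

check 1→ d=(-1,0) cyc+3: ok
check 2→ d=(0,-1) cyc+3: ok
check 3→ d=(0,-1) cyc+3: ok
check 4→ d=(0,-1) cyc+3: ok
check 5→ d=(0,-1) cyc+3: ok
check 6→ d=(0,-1) cyc+6: BAD: Δcyc=6≠L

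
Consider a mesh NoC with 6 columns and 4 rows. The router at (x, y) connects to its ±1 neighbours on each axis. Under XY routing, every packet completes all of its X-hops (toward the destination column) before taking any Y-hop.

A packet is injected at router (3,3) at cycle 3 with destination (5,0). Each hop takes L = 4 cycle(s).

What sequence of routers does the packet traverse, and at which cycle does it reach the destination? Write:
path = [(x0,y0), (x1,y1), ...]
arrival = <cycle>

t=3: at (3,3)
t=7: at (4,3) after E
t=11: at (5,3) after E
t=15: at (5,2) after S
t=19: at (5,1) after S
t=23: at (5,0) after S

path = [(3,3), (4,3), (5,3), (5,2), (5,1), (5,0)]
arrival = 23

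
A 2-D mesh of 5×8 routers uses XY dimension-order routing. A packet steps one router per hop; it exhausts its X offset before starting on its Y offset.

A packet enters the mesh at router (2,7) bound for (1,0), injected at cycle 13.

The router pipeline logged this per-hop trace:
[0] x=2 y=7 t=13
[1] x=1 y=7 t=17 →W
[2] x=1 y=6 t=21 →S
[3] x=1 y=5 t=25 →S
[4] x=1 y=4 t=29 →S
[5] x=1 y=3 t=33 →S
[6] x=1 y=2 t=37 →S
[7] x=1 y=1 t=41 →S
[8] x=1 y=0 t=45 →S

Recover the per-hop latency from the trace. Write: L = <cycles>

Δcyc across hop 0→1: 17 − 13 = 4.
One hop costs L cycles, so L = 4.

L = 4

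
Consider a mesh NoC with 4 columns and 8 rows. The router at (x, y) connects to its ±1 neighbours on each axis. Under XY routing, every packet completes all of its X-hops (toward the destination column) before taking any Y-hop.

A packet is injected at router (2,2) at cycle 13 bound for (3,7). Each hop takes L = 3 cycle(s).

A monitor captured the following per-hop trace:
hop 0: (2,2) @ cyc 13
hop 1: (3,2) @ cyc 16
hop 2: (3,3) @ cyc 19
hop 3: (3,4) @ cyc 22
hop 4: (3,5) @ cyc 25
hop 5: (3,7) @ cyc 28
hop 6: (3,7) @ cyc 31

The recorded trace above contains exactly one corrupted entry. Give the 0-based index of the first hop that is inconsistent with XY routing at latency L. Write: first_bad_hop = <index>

first_bad_hop = 5

[1] (+1,+0) / 3c ⇒ ok
[2] (+0,+1) / 3c ⇒ ok
[3] (+0,+1) / 3c ⇒ ok
[4] (+0,+1) / 3c ⇒ ok
[5] (+0,+2) / 3c ⇒ BAD: non-unit step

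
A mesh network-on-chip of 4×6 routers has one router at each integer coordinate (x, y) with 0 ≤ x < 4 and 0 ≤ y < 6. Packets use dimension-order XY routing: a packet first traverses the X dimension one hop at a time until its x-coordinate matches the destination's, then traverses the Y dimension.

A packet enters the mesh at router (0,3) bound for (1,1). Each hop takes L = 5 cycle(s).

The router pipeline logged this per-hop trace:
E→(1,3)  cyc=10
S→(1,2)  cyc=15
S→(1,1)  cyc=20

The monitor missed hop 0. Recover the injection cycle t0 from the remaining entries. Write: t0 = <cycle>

t0 = 5

The first recorded entry is hop 1 at cycle 10.
Therefore t0 = 10 − L = 5.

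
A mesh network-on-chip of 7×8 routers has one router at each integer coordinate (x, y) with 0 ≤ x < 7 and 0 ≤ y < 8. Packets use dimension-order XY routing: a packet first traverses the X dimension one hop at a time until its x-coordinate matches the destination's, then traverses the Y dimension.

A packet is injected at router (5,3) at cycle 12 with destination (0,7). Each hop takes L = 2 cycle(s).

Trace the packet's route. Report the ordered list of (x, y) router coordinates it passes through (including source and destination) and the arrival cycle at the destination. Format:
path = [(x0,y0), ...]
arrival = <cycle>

t=12: at (5,3)
t=14: at (4,3) after W
t=16: at (3,3) after W
t=18: at (2,3) after W
t=20: at (1,3) after W
t=22: at (0,3) after W
t=24: at (0,4) after N
t=26: at (0,5) after N
t=28: at (0,6) after N
t=30: at (0,7) after N

path = [(5,3), (4,3), (3,3), (2,3), (1,3), (0,3), (0,4), (0,5), (0,6), (0,7)]
arrival = 30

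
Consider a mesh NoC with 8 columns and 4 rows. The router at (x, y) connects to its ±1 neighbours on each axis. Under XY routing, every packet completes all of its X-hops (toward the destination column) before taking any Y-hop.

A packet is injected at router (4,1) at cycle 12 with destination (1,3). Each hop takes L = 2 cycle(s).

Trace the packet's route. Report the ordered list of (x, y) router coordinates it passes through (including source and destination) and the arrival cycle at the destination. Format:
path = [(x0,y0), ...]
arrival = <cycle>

  0. router=(4,1) cycle=12 (inject)
  1. router=(3,1) cycle=14 dir=W
  2. router=(2,1) cycle=16 dir=W
  3. router=(1,1) cycle=18 dir=W
  4. router=(1,2) cycle=20 dir=N
  5. router=(1,3) cycle=22 dir=N

path = [(4,1), (3,1), (2,1), (1,1), (1,2), (1,3)]
arrival = 22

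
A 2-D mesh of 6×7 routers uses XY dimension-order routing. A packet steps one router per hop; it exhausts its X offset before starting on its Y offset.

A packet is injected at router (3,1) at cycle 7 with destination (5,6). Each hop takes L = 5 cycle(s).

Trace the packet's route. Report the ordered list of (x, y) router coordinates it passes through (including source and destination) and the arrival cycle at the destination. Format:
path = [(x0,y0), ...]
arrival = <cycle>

path = [(3,1), (4,1), (5,1), (5,2), (5,3), (5,4), (5,5), (5,6)]
arrival = 42

  0. router=(3,1) cycle=7 (inject)
  1. router=(4,1) cycle=12 dir=E
  2. router=(5,1) cycle=17 dir=E
  3. router=(5,2) cycle=22 dir=N
  4. router=(5,3) cycle=27 dir=N
  5. router=(5,4) cycle=32 dir=N
  6. router=(5,5) cycle=37 dir=N
  7. router=(5,6) cycle=42 dir=N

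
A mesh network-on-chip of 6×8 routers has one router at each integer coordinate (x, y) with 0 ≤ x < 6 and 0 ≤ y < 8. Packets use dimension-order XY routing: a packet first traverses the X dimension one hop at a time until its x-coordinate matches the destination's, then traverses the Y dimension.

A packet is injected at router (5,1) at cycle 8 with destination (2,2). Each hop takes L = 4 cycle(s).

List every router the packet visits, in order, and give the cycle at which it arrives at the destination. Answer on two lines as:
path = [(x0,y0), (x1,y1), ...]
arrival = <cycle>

t=8: at (5,1)
t=12: at (4,1) after W
t=16: at (3,1) after W
t=20: at (2,1) after W
t=24: at (2,2) after N

path = [(5,1), (4,1), (3,1), (2,1), (2,2)]
arrival = 24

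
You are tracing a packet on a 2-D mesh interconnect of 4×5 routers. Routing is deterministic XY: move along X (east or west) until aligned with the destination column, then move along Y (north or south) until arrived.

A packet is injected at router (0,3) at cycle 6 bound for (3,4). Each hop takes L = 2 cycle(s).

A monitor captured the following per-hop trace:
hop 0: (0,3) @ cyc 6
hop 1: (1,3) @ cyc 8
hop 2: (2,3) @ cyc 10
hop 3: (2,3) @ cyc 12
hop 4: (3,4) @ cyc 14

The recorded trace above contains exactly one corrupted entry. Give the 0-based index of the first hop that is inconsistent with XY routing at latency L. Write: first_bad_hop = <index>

hop 1: step (+1,+0), +2 cyc — ok
hop 2: step (+1,+0), +2 cyc — ok
hop 3: step (+0,+0), +2 cyc — BAD: non-unit step

first_bad_hop = 3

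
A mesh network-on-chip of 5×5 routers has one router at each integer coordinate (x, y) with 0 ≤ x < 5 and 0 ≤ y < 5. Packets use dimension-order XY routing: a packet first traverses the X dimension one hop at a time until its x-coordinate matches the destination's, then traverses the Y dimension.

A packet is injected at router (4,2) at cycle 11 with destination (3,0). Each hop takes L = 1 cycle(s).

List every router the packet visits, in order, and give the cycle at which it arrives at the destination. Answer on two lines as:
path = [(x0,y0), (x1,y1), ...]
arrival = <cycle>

path = [(4,2), (3,2), (3,1), (3,0)]
arrival = 14

[0] x=4 y=2 t=11
[1] x=3 y=2 t=12 →W
[2] x=3 y=1 t=13 →S
[3] x=3 y=0 t=14 →S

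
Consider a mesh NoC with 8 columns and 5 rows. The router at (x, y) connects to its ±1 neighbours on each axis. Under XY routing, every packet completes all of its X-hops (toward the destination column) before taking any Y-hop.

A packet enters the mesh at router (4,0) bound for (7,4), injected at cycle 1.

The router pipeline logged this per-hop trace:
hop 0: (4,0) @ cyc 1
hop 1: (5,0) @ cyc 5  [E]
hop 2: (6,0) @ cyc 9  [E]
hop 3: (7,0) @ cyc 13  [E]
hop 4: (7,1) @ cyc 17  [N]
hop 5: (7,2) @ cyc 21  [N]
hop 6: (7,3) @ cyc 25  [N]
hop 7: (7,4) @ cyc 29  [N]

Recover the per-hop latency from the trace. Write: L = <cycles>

From hop 0 (1) to hop 1 (5): +4 cycles.
That increment is L by definition: L = 4.

L = 4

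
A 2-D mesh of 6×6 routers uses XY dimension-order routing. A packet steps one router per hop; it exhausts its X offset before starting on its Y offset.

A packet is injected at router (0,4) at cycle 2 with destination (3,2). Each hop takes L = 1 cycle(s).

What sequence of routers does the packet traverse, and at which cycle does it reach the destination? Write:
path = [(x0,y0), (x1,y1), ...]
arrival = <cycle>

t=2: at (0,4)
t=3: at (1,4) after E
t=4: at (2,4) after E
t=5: at (3,4) after E
t=6: at (3,3) after S
t=7: at (3,2) after S

path = [(0,4), (1,4), (2,4), (3,4), (3,3), (3,2)]
arrival = 7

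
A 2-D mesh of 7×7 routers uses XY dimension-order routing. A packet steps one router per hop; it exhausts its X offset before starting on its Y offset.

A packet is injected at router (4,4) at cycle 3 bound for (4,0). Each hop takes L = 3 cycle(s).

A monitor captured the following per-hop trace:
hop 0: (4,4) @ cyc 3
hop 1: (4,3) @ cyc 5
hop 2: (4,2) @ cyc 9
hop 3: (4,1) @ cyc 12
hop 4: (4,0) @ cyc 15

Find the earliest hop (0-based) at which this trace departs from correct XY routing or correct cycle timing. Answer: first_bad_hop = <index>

first_bad_hop = 1

hop 1: step (+0,-1), +2 cyc — BAD: Δcyc=2≠L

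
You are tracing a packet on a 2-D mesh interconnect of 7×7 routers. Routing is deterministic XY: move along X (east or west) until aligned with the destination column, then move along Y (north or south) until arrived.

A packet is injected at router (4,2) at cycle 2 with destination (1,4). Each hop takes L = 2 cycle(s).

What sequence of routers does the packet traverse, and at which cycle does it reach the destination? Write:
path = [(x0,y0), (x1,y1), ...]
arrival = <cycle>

[0] x=4 y=2 t=2
[1] x=3 y=2 t=4 →W
[2] x=2 y=2 t=6 →W
[3] x=1 y=2 t=8 →W
[4] x=1 y=3 t=10 →N
[5] x=1 y=4 t=12 →N

path = [(4,2), (3,2), (2,2), (1,2), (1,3), (1,4)]
arrival = 12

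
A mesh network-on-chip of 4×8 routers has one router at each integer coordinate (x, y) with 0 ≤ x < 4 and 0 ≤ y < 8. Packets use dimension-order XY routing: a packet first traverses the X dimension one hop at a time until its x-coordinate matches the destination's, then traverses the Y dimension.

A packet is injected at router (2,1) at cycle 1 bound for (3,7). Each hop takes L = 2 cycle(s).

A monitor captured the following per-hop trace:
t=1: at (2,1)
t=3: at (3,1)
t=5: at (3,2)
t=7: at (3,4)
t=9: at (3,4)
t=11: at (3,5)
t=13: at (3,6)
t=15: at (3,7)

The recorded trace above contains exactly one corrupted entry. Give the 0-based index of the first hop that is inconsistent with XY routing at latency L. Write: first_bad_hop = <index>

first_bad_hop = 3

check 1→ d=(1,0) cyc+2: ok
check 2→ d=(0,1) cyc+2: ok
check 3→ d=(0,2) cyc+2: BAD: non-unit step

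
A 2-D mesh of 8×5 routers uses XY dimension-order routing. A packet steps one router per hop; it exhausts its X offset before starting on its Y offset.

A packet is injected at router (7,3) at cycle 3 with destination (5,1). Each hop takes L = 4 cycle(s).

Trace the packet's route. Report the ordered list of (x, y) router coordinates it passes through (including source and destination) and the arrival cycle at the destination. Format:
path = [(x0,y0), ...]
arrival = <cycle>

src (7,3)  cyc=3
W→(6,3)  cyc=7
W→(5,3)  cyc=11
S→(5,2)  cyc=15
S→(5,1)  cyc=19

path = [(7,3), (6,3), (5,3), (5,2), (5,1)]
arrival = 19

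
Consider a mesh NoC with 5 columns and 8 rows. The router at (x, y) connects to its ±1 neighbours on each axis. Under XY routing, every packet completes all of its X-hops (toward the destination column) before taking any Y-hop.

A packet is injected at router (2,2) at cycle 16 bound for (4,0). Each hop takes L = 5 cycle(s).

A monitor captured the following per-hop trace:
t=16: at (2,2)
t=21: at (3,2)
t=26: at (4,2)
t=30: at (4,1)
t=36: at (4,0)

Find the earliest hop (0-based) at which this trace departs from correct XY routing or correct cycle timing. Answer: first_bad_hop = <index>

first_bad_hop = 3

check 1→ d=(1,0) cyc+5: ok
check 2→ d=(1,0) cyc+5: ok
check 3→ d=(0,-1) cyc+4: BAD: Δcyc=4≠L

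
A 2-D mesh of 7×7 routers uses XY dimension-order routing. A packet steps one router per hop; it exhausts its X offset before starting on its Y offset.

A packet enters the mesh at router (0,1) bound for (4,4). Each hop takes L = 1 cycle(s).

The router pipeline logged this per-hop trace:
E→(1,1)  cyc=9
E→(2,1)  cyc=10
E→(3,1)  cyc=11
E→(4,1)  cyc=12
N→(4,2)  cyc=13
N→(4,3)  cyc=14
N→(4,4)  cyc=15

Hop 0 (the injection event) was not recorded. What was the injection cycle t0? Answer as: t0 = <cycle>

t0 = 8

cyc[1] = 9 and cyc[k] = t0 + k·L for every k.
Therefore t0 = 9 − L = 8.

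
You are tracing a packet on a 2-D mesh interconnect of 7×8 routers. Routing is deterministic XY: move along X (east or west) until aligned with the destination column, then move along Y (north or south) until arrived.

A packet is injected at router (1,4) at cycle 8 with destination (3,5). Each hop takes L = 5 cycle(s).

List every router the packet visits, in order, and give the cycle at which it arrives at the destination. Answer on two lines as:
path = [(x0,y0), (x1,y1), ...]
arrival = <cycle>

#0 — 1,4 | c8
#1 — 2,4 | c13 | E
#2 — 3,4 | c18 | E
#3 — 3,5 | c23 | N

path = [(1,4), (2,4), (3,4), (3,5)]
arrival = 23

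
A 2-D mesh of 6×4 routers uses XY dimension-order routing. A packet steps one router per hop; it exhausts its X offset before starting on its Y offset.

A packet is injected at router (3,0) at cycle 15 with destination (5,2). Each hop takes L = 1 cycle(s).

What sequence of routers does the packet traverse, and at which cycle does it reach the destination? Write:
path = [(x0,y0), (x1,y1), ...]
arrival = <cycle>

  0. router=(3,0) cycle=15 (inject)
  1. router=(4,0) cycle=16 dir=E
  2. router=(5,0) cycle=17 dir=E
  3. router=(5,1) cycle=18 dir=N
  4. router=(5,2) cycle=19 dir=N

path = [(3,0), (4,0), (5,0), (5,1), (5,2)]
arrival = 19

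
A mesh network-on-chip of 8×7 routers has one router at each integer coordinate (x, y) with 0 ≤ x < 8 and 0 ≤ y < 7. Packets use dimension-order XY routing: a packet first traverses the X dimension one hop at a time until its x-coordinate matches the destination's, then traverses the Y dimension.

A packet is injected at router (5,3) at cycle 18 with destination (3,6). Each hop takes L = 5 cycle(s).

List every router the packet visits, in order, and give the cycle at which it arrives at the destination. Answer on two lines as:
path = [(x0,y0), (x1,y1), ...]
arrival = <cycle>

path = [(5,3), (4,3), (3,3), (3,4), (3,5), (3,6)]
arrival = 43

  0. router=(5,3) cycle=18 (inject)
  1. router=(4,3) cycle=23 dir=W
  2. router=(3,3) cycle=28 dir=W
  3. router=(3,4) cycle=33 dir=N
  4. router=(3,5) cycle=38 dir=N
  5. router=(3,6) cycle=43 dir=N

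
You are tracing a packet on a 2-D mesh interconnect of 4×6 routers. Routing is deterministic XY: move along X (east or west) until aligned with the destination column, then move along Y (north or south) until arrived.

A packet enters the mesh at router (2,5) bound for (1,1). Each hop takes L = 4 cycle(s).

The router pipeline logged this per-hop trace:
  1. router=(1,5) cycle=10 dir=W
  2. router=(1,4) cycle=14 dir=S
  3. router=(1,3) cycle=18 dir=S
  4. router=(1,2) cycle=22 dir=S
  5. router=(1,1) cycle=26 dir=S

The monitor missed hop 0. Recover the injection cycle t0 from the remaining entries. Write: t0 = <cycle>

t0 = 6

Hop 1 reached at cycle 10; hop k is at t0 + k·L.
t0 = cyc[1] − L = 10 − 4 = 6.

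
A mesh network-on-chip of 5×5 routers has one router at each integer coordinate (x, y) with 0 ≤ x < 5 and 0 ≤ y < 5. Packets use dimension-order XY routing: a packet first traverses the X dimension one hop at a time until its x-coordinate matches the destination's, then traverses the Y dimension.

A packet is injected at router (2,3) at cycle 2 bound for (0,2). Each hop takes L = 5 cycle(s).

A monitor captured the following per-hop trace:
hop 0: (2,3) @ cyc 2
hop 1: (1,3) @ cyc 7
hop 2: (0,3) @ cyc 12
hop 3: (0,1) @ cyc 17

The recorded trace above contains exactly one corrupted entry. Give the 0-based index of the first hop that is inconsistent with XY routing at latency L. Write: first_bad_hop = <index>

first_bad_hop = 3

hop 1: step (-1,+0), +5 cyc — ok
hop 2: step (-1,+0), +5 cyc — ok
hop 3: step (+0,-2), +5 cyc — BAD: non-unit step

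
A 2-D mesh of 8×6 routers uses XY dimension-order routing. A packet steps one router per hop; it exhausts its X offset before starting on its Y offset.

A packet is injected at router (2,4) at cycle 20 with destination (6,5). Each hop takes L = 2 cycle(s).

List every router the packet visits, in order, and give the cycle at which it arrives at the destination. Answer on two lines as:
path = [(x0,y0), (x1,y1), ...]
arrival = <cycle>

[0] x=2 y=4 t=20
[1] x=3 y=4 t=22 →E
[2] x=4 y=4 t=24 →E
[3] x=5 y=4 t=26 →E
[4] x=6 y=4 t=28 →E
[5] x=6 y=5 t=30 →N

path = [(2,4), (3,4), (4,4), (5,4), (6,4), (6,5)]
arrival = 30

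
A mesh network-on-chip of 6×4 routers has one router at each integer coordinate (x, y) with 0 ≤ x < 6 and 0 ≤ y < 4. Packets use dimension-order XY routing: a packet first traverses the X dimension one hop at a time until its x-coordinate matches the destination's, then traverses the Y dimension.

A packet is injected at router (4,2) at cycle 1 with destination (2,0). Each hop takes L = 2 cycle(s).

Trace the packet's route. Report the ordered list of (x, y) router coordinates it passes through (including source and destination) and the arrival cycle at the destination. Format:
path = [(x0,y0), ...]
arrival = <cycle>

[0] x=4 y=2 t=1
[1] x=3 y=2 t=3 →W
[2] x=2 y=2 t=5 →W
[3] x=2 y=1 t=7 →S
[4] x=2 y=0 t=9 →S

path = [(4,2), (3,2), (2,2), (2,1), (2,0)]
arrival = 9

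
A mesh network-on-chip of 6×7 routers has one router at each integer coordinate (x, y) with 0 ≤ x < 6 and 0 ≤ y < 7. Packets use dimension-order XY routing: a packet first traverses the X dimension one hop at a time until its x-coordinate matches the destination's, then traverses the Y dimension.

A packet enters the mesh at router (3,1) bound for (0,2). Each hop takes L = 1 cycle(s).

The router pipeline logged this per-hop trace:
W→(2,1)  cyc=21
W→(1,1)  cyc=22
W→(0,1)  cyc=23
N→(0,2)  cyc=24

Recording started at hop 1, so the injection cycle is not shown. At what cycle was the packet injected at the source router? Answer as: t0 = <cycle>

At hop 1 the cycle is 21; in general cyc_k = t0 + kL.
So t0 = 21 − 1·1 = 20.

t0 = 20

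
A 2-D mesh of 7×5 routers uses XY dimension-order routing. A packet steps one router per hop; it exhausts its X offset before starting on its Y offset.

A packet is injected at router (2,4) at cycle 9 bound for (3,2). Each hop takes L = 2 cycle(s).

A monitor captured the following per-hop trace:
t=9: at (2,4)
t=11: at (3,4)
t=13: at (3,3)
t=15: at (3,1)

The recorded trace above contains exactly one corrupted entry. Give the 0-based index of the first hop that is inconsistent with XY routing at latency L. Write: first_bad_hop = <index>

first_bad_hop = 3

[1] (+1,+0) / 2c ⇒ ok
[2] (+0,-1) / 2c ⇒ ok
[3] (+0,-2) / 2c ⇒ BAD: non-unit step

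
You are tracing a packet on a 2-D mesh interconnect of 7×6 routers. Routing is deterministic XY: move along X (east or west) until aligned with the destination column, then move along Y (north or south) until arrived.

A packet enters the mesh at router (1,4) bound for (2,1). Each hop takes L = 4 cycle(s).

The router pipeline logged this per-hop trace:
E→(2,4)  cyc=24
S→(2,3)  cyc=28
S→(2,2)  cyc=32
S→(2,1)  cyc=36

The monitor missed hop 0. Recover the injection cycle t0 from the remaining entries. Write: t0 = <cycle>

cyc[1] = 24 and cyc[k] = t0 + k·L for every k.
t0 = cyc[1] − L = 24 − 4 = 20.

t0 = 20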